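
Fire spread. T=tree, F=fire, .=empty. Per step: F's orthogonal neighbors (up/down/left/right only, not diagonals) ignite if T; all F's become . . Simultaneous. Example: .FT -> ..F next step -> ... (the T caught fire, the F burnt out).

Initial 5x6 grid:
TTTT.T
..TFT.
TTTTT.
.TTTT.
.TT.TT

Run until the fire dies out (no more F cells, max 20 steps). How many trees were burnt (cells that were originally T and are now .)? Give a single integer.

Step 1: +4 fires, +1 burnt (F count now 4)
Step 2: +4 fires, +4 burnt (F count now 4)
Step 3: +4 fires, +4 burnt (F count now 4)
Step 4: +5 fires, +4 burnt (F count now 5)
Step 5: +2 fires, +5 burnt (F count now 2)
Step 6: +0 fires, +2 burnt (F count now 0)
Fire out after step 6
Initially T: 20, now '.': 29
Total burnt (originally-T cells now '.'): 19

Answer: 19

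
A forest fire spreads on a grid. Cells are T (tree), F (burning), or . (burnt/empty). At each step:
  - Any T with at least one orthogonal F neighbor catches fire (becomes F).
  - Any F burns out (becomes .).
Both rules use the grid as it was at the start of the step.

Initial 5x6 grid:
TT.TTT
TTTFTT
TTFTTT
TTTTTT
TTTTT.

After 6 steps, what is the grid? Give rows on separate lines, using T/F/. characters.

Step 1: 6 trees catch fire, 2 burn out
  TT.FTT
  TTF.FT
  TF.FTT
  TTFTTT
  TTTTT.
Step 2: 8 trees catch fire, 6 burn out
  TT..FT
  TF...F
  F...FT
  TF.FTT
  TTFTT.
Step 3: 8 trees catch fire, 8 burn out
  TF...F
  F.....
  .....F
  F...FT
  TF.FT.
Step 4: 4 trees catch fire, 8 burn out
  F.....
  ......
  ......
  .....F
  F...F.
Step 5: 0 trees catch fire, 4 burn out
  ......
  ......
  ......
  ......
  ......
Step 6: 0 trees catch fire, 0 burn out
  ......
  ......
  ......
  ......
  ......

......
......
......
......
......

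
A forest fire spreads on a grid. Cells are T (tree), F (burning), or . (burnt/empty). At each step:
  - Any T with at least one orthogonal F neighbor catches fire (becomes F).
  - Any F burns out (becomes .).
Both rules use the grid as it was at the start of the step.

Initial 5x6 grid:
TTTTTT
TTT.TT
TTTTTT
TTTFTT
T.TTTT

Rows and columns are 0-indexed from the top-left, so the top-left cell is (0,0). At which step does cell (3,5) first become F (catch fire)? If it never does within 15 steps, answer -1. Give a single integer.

Step 1: cell (3,5)='T' (+4 fires, +1 burnt)
Step 2: cell (3,5)='F' (+6 fires, +4 burnt)
  -> target ignites at step 2
Step 3: cell (3,5)='.' (+6 fires, +6 burnt)
Step 4: cell (3,5)='.' (+6 fires, +6 burnt)
Step 5: cell (3,5)='.' (+4 fires, +6 burnt)
Step 6: cell (3,5)='.' (+1 fires, +4 burnt)
Step 7: cell (3,5)='.' (+0 fires, +1 burnt)
  fire out at step 7

2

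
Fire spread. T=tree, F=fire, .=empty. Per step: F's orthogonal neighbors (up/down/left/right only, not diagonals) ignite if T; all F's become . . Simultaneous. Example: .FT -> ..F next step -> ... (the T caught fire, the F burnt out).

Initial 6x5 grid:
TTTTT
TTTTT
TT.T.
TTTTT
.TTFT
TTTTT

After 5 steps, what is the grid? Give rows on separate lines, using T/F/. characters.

Step 1: 4 trees catch fire, 1 burn out
  TTTTT
  TTTTT
  TT.T.
  TTTFT
  .TF.F
  TTTFT
Step 2: 6 trees catch fire, 4 burn out
  TTTTT
  TTTTT
  TT.F.
  TTF.F
  .F...
  TTF.F
Step 3: 3 trees catch fire, 6 burn out
  TTTTT
  TTTFT
  TT...
  TF...
  .....
  TF...
Step 4: 6 trees catch fire, 3 burn out
  TTTFT
  TTF.F
  TF...
  F....
  .....
  F....
Step 5: 4 trees catch fire, 6 burn out
  TTF.F
  TF...
  F....
  .....
  .....
  .....

TTF.F
TF...
F....
.....
.....
.....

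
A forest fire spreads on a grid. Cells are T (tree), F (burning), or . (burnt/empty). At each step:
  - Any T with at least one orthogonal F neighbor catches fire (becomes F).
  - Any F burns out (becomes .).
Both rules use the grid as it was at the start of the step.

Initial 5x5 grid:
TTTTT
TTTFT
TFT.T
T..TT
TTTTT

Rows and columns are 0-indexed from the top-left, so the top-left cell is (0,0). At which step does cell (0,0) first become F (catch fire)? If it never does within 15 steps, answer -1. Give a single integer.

Step 1: cell (0,0)='T' (+6 fires, +2 burnt)
Step 2: cell (0,0)='T' (+6 fires, +6 burnt)
Step 3: cell (0,0)='F' (+3 fires, +6 burnt)
  -> target ignites at step 3
Step 4: cell (0,0)='.' (+3 fires, +3 burnt)
Step 5: cell (0,0)='.' (+2 fires, +3 burnt)
Step 6: cell (0,0)='.' (+0 fires, +2 burnt)
  fire out at step 6

3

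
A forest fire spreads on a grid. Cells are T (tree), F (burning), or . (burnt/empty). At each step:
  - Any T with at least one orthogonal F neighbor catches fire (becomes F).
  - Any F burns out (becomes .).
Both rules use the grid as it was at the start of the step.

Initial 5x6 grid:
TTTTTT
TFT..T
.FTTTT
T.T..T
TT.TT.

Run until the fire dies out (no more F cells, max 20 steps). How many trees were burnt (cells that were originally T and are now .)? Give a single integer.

Answer: 15

Derivation:
Step 1: +4 fires, +2 burnt (F count now 4)
Step 2: +4 fires, +4 burnt (F count now 4)
Step 3: +2 fires, +4 burnt (F count now 2)
Step 4: +2 fires, +2 burnt (F count now 2)
Step 5: +3 fires, +2 burnt (F count now 3)
Step 6: +0 fires, +3 burnt (F count now 0)
Fire out after step 6
Initially T: 20, now '.': 25
Total burnt (originally-T cells now '.'): 15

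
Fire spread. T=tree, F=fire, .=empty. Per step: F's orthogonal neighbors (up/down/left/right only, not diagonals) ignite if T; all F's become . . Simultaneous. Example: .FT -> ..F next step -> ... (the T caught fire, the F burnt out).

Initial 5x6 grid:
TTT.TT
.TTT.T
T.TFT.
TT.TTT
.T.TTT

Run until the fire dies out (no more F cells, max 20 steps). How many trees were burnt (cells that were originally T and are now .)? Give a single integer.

Answer: 14

Derivation:
Step 1: +4 fires, +1 burnt (F count now 4)
Step 2: +3 fires, +4 burnt (F count now 3)
Step 3: +4 fires, +3 burnt (F count now 4)
Step 4: +2 fires, +4 burnt (F count now 2)
Step 5: +1 fires, +2 burnt (F count now 1)
Step 6: +0 fires, +1 burnt (F count now 0)
Fire out after step 6
Initially T: 21, now '.': 23
Total burnt (originally-T cells now '.'): 14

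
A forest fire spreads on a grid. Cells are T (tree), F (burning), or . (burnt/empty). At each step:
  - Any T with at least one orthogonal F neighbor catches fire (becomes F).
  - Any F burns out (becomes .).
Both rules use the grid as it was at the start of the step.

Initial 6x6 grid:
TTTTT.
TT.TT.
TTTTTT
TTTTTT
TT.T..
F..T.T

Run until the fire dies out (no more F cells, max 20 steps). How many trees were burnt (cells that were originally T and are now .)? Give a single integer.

Step 1: +1 fires, +1 burnt (F count now 1)
Step 2: +2 fires, +1 burnt (F count now 2)
Step 3: +2 fires, +2 burnt (F count now 2)
Step 4: +3 fires, +2 burnt (F count now 3)
Step 5: +4 fires, +3 burnt (F count now 4)
Step 6: +4 fires, +4 burnt (F count now 4)
Step 7: +5 fires, +4 burnt (F count now 5)
Step 8: +3 fires, +5 burnt (F count now 3)
Step 9: +1 fires, +3 burnt (F count now 1)
Step 10: +0 fires, +1 burnt (F count now 0)
Fire out after step 10
Initially T: 26, now '.': 35
Total burnt (originally-T cells now '.'): 25

Answer: 25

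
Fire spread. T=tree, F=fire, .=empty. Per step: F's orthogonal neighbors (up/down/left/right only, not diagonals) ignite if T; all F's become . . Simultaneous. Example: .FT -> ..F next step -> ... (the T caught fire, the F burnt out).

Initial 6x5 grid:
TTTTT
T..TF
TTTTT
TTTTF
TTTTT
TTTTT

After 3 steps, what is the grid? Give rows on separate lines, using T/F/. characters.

Step 1: 5 trees catch fire, 2 burn out
  TTTTF
  T..F.
  TTTTF
  TTTF.
  TTTTF
  TTTTT
Step 2: 5 trees catch fire, 5 burn out
  TTTF.
  T....
  TTTF.
  TTF..
  TTTF.
  TTTTF
Step 3: 5 trees catch fire, 5 burn out
  TTF..
  T....
  TTF..
  TF...
  TTF..
  TTTF.

TTF..
T....
TTF..
TF...
TTF..
TTTF.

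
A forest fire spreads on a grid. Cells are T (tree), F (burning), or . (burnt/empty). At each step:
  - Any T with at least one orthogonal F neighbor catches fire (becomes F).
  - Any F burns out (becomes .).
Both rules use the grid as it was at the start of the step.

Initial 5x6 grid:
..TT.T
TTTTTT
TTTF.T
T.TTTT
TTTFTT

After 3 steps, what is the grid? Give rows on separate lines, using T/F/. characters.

Step 1: 5 trees catch fire, 2 burn out
  ..TT.T
  TTTFTT
  TTF..T
  T.TFTT
  TTF.FT
Step 2: 8 trees catch fire, 5 burn out
  ..TF.T
  TTF.FT
  TF...T
  T.F.FT
  TF...F
Step 3: 6 trees catch fire, 8 burn out
  ..F..T
  TF...F
  F....T
  T....F
  F.....

..F..T
TF...F
F....T
T....F
F.....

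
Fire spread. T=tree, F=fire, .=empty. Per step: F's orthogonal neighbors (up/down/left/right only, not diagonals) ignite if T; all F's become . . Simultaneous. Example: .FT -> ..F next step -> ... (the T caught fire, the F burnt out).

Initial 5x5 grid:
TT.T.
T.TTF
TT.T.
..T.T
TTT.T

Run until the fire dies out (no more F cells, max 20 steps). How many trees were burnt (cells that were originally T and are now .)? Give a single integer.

Answer: 4

Derivation:
Step 1: +1 fires, +1 burnt (F count now 1)
Step 2: +3 fires, +1 burnt (F count now 3)
Step 3: +0 fires, +3 burnt (F count now 0)
Fire out after step 3
Initially T: 15, now '.': 14
Total burnt (originally-T cells now '.'): 4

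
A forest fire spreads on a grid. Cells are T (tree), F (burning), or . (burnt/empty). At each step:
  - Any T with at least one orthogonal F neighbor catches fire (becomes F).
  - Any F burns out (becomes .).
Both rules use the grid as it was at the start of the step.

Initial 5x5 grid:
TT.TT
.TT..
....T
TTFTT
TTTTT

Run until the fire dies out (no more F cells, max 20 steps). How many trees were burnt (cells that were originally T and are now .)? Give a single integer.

Answer: 10

Derivation:
Step 1: +3 fires, +1 burnt (F count now 3)
Step 2: +4 fires, +3 burnt (F count now 4)
Step 3: +3 fires, +4 burnt (F count now 3)
Step 4: +0 fires, +3 burnt (F count now 0)
Fire out after step 4
Initially T: 16, now '.': 19
Total burnt (originally-T cells now '.'): 10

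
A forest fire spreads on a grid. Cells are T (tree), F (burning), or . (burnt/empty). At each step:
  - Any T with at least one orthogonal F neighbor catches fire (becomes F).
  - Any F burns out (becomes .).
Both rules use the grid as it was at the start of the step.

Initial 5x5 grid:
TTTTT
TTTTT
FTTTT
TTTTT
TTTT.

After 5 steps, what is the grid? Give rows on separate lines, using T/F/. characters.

Step 1: 3 trees catch fire, 1 burn out
  TTTTT
  FTTTT
  .FTTT
  FTTTT
  TTTT.
Step 2: 5 trees catch fire, 3 burn out
  FTTTT
  .FTTT
  ..FTT
  .FTTT
  FTTT.
Step 3: 5 trees catch fire, 5 burn out
  .FTTT
  ..FTT
  ...FT
  ..FTT
  .FTT.
Step 4: 5 trees catch fire, 5 burn out
  ..FTT
  ...FT
  ....F
  ...FT
  ..FT.
Step 5: 4 trees catch fire, 5 burn out
  ...FT
  ....F
  .....
  ....F
  ...F.

...FT
....F
.....
....F
...F.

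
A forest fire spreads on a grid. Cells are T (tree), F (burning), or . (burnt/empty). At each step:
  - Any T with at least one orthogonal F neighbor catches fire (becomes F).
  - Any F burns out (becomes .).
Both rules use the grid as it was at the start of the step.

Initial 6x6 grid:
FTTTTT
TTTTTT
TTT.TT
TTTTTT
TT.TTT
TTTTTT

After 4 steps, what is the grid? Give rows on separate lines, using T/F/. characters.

Step 1: 2 trees catch fire, 1 burn out
  .FTTTT
  FTTTTT
  TTT.TT
  TTTTTT
  TT.TTT
  TTTTTT
Step 2: 3 trees catch fire, 2 burn out
  ..FTTT
  .FTTTT
  FTT.TT
  TTTTTT
  TT.TTT
  TTTTTT
Step 3: 4 trees catch fire, 3 burn out
  ...FTT
  ..FTTT
  .FT.TT
  FTTTTT
  TT.TTT
  TTTTTT
Step 4: 5 trees catch fire, 4 burn out
  ....FT
  ...FTT
  ..F.TT
  .FTTTT
  FT.TTT
  TTTTTT

....FT
...FTT
..F.TT
.FTTTT
FT.TTT
TTTTTT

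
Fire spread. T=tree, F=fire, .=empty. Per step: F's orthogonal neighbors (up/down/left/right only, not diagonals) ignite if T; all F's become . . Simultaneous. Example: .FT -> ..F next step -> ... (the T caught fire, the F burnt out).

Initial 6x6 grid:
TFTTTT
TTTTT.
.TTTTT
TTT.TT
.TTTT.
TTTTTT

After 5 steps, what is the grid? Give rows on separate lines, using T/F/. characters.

Step 1: 3 trees catch fire, 1 burn out
  F.FTTT
  TFTTT.
  .TTTTT
  TTT.TT
  .TTTT.
  TTTTTT
Step 2: 4 trees catch fire, 3 burn out
  ...FTT
  F.FTT.
  .FTTTT
  TTT.TT
  .TTTT.
  TTTTTT
Step 3: 4 trees catch fire, 4 burn out
  ....FT
  ...FT.
  ..FTTT
  TFT.TT
  .TTTT.
  TTTTTT
Step 4: 6 trees catch fire, 4 burn out
  .....F
  ....F.
  ...FTT
  F.F.TT
  .FTTT.
  TTTTTT
Step 5: 3 trees catch fire, 6 burn out
  ......
  ......
  ....FT
  ....TT
  ..FTT.
  TFTTTT

......
......
....FT
....TT
..FTT.
TFTTTT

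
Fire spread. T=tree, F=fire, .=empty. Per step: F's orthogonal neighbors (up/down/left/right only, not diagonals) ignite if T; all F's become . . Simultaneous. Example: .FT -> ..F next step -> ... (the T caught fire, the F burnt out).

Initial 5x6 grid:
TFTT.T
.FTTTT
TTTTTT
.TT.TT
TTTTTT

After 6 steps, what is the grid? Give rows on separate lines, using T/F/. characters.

Step 1: 4 trees catch fire, 2 burn out
  F.FT.T
  ..FTTT
  TFTTTT
  .TT.TT
  TTTTTT
Step 2: 5 trees catch fire, 4 burn out
  ...F.T
  ...FTT
  F.FTTT
  .FT.TT
  TTTTTT
Step 3: 4 trees catch fire, 5 burn out
  .....T
  ....FT
  ...FTT
  ..F.TT
  TFTTTT
Step 4: 4 trees catch fire, 4 burn out
  .....T
  .....F
  ....FT
  ....TT
  F.FTTT
Step 5: 4 trees catch fire, 4 burn out
  .....F
  ......
  .....F
  ....FT
  ...FTT
Step 6: 2 trees catch fire, 4 burn out
  ......
  ......
  ......
  .....F
  ....FT

......
......
......
.....F
....FT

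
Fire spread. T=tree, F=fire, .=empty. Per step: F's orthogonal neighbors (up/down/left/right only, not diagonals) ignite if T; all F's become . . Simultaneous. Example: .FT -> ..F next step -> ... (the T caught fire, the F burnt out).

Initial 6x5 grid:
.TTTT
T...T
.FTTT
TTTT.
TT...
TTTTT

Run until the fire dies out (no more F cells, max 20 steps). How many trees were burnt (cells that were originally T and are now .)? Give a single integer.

Step 1: +2 fires, +1 burnt (F count now 2)
Step 2: +4 fires, +2 burnt (F count now 4)
Step 3: +4 fires, +4 burnt (F count now 4)
Step 4: +3 fires, +4 burnt (F count now 3)
Step 5: +2 fires, +3 burnt (F count now 2)
Step 6: +2 fires, +2 burnt (F count now 2)
Step 7: +1 fires, +2 burnt (F count now 1)
Step 8: +1 fires, +1 burnt (F count now 1)
Step 9: +0 fires, +1 burnt (F count now 0)
Fire out after step 9
Initially T: 20, now '.': 29
Total burnt (originally-T cells now '.'): 19

Answer: 19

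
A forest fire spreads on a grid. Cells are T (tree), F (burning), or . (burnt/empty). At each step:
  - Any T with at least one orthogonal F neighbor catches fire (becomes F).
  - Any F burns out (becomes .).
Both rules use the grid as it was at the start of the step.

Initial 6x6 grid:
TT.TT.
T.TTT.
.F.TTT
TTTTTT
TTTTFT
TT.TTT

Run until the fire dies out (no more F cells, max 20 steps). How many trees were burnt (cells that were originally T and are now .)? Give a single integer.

Answer: 24

Derivation:
Step 1: +5 fires, +2 burnt (F count now 5)
Step 2: +9 fires, +5 burnt (F count now 9)
Step 3: +5 fires, +9 burnt (F count now 5)
Step 4: +3 fires, +5 burnt (F count now 3)
Step 5: +2 fires, +3 burnt (F count now 2)
Step 6: +0 fires, +2 burnt (F count now 0)
Fire out after step 6
Initially T: 27, now '.': 33
Total burnt (originally-T cells now '.'): 24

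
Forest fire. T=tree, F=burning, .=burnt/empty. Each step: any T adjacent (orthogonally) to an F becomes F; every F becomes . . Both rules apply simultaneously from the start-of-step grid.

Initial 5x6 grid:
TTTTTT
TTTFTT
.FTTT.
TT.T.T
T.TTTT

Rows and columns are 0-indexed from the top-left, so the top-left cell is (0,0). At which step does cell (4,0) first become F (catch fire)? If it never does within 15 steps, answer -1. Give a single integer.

Step 1: cell (4,0)='T' (+7 fires, +2 burnt)
Step 2: cell (4,0)='T' (+8 fires, +7 burnt)
Step 3: cell (4,0)='F' (+4 fires, +8 burnt)
  -> target ignites at step 3
Step 4: cell (4,0)='.' (+2 fires, +4 burnt)
Step 5: cell (4,0)='.' (+1 fires, +2 burnt)
Step 6: cell (4,0)='.' (+1 fires, +1 burnt)
Step 7: cell (4,0)='.' (+0 fires, +1 burnt)
  fire out at step 7

3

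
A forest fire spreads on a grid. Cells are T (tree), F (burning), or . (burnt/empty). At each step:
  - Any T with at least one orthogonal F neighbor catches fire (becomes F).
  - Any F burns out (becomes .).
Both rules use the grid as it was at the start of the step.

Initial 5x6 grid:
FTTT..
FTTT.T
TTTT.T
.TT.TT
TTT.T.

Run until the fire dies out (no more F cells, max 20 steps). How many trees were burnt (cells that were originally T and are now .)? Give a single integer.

Answer: 15

Derivation:
Step 1: +3 fires, +2 burnt (F count now 3)
Step 2: +3 fires, +3 burnt (F count now 3)
Step 3: +4 fires, +3 burnt (F count now 4)
Step 4: +3 fires, +4 burnt (F count now 3)
Step 5: +2 fires, +3 burnt (F count now 2)
Step 6: +0 fires, +2 burnt (F count now 0)
Fire out after step 6
Initially T: 20, now '.': 25
Total burnt (originally-T cells now '.'): 15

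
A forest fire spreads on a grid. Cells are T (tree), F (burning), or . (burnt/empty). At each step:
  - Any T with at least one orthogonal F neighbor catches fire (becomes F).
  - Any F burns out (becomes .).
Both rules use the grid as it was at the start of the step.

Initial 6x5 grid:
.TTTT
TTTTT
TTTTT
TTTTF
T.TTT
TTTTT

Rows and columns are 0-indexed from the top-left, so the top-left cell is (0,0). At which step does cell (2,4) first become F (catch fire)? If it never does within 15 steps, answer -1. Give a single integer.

Step 1: cell (2,4)='F' (+3 fires, +1 burnt)
  -> target ignites at step 1
Step 2: cell (2,4)='.' (+5 fires, +3 burnt)
Step 3: cell (2,4)='.' (+6 fires, +5 burnt)
Step 4: cell (2,4)='.' (+5 fires, +6 burnt)
Step 5: cell (2,4)='.' (+5 fires, +5 burnt)
Step 6: cell (2,4)='.' (+3 fires, +5 burnt)
Step 7: cell (2,4)='.' (+0 fires, +3 burnt)
  fire out at step 7

1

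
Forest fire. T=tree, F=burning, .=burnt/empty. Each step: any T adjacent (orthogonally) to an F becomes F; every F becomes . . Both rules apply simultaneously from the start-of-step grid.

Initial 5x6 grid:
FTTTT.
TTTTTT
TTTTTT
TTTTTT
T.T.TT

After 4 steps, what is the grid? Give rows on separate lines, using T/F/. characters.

Step 1: 2 trees catch fire, 1 burn out
  .FTTT.
  FTTTTT
  TTTTTT
  TTTTTT
  T.T.TT
Step 2: 3 trees catch fire, 2 burn out
  ..FTT.
  .FTTTT
  FTTTTT
  TTTTTT
  T.T.TT
Step 3: 4 trees catch fire, 3 burn out
  ...FT.
  ..FTTT
  .FTTTT
  FTTTTT
  T.T.TT
Step 4: 5 trees catch fire, 4 burn out
  ....F.
  ...FTT
  ..FTTT
  .FTTTT
  F.T.TT

....F.
...FTT
..FTTT
.FTTTT
F.T.TT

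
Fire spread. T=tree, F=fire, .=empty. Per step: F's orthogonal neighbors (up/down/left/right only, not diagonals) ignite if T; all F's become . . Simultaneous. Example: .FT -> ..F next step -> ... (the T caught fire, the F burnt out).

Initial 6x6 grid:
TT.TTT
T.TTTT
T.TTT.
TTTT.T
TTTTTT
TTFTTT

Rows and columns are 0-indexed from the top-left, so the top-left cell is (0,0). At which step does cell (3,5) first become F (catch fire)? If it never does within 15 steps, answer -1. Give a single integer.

Step 1: cell (3,5)='T' (+3 fires, +1 burnt)
Step 2: cell (3,5)='T' (+5 fires, +3 burnt)
Step 3: cell (3,5)='T' (+6 fires, +5 burnt)
Step 4: cell (3,5)='T' (+4 fires, +6 burnt)
Step 5: cell (3,5)='F' (+4 fires, +4 burnt)
  -> target ignites at step 5
Step 6: cell (3,5)='.' (+3 fires, +4 burnt)
Step 7: cell (3,5)='.' (+3 fires, +3 burnt)
Step 8: cell (3,5)='.' (+2 fires, +3 burnt)
Step 9: cell (3,5)='.' (+0 fires, +2 burnt)
  fire out at step 9

5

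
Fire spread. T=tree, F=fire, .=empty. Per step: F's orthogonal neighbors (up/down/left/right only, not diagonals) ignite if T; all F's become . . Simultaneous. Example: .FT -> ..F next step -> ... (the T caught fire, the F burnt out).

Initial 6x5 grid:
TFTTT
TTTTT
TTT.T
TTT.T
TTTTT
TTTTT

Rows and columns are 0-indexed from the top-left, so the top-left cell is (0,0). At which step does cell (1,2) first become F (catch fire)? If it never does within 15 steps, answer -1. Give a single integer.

Step 1: cell (1,2)='T' (+3 fires, +1 burnt)
Step 2: cell (1,2)='F' (+4 fires, +3 burnt)
  -> target ignites at step 2
Step 3: cell (1,2)='.' (+5 fires, +4 burnt)
Step 4: cell (1,2)='.' (+4 fires, +5 burnt)
Step 5: cell (1,2)='.' (+4 fires, +4 burnt)
Step 6: cell (1,2)='.' (+4 fires, +4 burnt)
Step 7: cell (1,2)='.' (+2 fires, +4 burnt)
Step 8: cell (1,2)='.' (+1 fires, +2 burnt)
Step 9: cell (1,2)='.' (+0 fires, +1 burnt)
  fire out at step 9

2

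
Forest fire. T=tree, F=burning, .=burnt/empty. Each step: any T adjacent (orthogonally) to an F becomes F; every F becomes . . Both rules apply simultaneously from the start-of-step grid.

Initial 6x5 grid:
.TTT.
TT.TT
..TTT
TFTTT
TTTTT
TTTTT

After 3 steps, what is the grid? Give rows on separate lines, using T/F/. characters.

Step 1: 3 trees catch fire, 1 burn out
  .TTT.
  TT.TT
  ..TTT
  F.FTT
  TFTTT
  TTTTT
Step 2: 5 trees catch fire, 3 burn out
  .TTT.
  TT.TT
  ..FTT
  ...FT
  F.FTT
  TFTTT
Step 3: 5 trees catch fire, 5 burn out
  .TTT.
  TT.TT
  ...FT
  ....F
  ...FT
  F.FTT

.TTT.
TT.TT
...FT
....F
...FT
F.FTT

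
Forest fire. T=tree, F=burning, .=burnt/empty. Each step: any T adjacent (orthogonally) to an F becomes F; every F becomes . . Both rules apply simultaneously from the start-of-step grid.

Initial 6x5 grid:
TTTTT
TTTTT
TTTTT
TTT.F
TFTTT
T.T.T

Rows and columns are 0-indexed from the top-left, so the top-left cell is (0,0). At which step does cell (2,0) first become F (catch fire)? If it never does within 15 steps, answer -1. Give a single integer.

Step 1: cell (2,0)='T' (+5 fires, +2 burnt)
Step 2: cell (2,0)='T' (+9 fires, +5 burnt)
Step 3: cell (2,0)='F' (+5 fires, +9 burnt)
  -> target ignites at step 3
Step 4: cell (2,0)='.' (+4 fires, +5 burnt)
Step 5: cell (2,0)='.' (+2 fires, +4 burnt)
Step 6: cell (2,0)='.' (+0 fires, +2 burnt)
  fire out at step 6

3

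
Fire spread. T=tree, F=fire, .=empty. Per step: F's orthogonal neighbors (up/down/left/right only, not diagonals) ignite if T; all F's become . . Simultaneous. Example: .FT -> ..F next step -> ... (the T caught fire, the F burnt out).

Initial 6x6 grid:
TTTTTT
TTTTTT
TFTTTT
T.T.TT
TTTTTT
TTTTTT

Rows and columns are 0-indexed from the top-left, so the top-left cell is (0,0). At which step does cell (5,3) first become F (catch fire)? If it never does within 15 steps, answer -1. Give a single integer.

Step 1: cell (5,3)='T' (+3 fires, +1 burnt)
Step 2: cell (5,3)='T' (+6 fires, +3 burnt)
Step 3: cell (5,3)='T' (+6 fires, +6 burnt)
Step 4: cell (5,3)='T' (+8 fires, +6 burnt)
Step 5: cell (5,3)='F' (+6 fires, +8 burnt)
  -> target ignites at step 5
Step 6: cell (5,3)='.' (+3 fires, +6 burnt)
Step 7: cell (5,3)='.' (+1 fires, +3 burnt)
Step 8: cell (5,3)='.' (+0 fires, +1 burnt)
  fire out at step 8

5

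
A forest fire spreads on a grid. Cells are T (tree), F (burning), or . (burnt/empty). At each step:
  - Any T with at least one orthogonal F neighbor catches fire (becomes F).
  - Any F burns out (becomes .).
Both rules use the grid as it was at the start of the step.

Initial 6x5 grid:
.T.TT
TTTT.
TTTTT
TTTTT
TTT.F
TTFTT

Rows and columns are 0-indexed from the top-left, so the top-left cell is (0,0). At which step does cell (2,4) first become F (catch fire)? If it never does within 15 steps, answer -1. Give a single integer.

Step 1: cell (2,4)='T' (+5 fires, +2 burnt)
Step 2: cell (2,4)='F' (+5 fires, +5 burnt)
  -> target ignites at step 2
Step 3: cell (2,4)='.' (+4 fires, +5 burnt)
Step 4: cell (2,4)='.' (+4 fires, +4 burnt)
Step 5: cell (2,4)='.' (+3 fires, +4 burnt)
Step 6: cell (2,4)='.' (+3 fires, +3 burnt)
Step 7: cell (2,4)='.' (+0 fires, +3 burnt)
  fire out at step 7

2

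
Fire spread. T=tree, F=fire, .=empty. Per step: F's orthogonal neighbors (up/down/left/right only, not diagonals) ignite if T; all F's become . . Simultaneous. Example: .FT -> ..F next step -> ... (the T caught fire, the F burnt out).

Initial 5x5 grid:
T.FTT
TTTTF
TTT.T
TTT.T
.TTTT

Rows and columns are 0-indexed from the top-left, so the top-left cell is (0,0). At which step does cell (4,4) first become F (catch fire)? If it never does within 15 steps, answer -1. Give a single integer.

Step 1: cell (4,4)='T' (+5 fires, +2 burnt)
Step 2: cell (4,4)='T' (+3 fires, +5 burnt)
Step 3: cell (4,4)='F' (+4 fires, +3 burnt)
  -> target ignites at step 3
Step 4: cell (4,4)='.' (+5 fires, +4 burnt)
Step 5: cell (4,4)='.' (+2 fires, +5 burnt)
Step 6: cell (4,4)='.' (+0 fires, +2 burnt)
  fire out at step 6

3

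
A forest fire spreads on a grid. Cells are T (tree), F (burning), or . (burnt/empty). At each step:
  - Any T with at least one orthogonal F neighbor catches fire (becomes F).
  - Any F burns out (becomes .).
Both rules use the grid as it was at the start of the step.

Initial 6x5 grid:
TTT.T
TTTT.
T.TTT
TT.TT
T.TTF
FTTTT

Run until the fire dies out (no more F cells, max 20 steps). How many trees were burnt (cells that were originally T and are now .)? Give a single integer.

Step 1: +5 fires, +2 burnt (F count now 5)
Step 2: +6 fires, +5 burnt (F count now 6)
Step 3: +3 fires, +6 burnt (F count now 3)
Step 4: +3 fires, +3 burnt (F count now 3)
Step 5: +3 fires, +3 burnt (F count now 3)
Step 6: +2 fires, +3 burnt (F count now 2)
Step 7: +0 fires, +2 burnt (F count now 0)
Fire out after step 7
Initially T: 23, now '.': 29
Total burnt (originally-T cells now '.'): 22

Answer: 22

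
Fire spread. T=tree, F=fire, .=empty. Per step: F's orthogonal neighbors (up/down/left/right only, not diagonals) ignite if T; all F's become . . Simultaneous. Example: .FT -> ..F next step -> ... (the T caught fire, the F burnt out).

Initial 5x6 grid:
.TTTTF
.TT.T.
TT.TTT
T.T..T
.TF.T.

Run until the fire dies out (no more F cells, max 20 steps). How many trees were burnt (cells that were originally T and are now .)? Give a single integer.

Step 1: +3 fires, +2 burnt (F count now 3)
Step 2: +2 fires, +3 burnt (F count now 2)
Step 3: +2 fires, +2 burnt (F count now 2)
Step 4: +4 fires, +2 burnt (F count now 4)
Step 5: +2 fires, +4 burnt (F count now 2)
Step 6: +1 fires, +2 burnt (F count now 1)
Step 7: +1 fires, +1 burnt (F count now 1)
Step 8: +1 fires, +1 burnt (F count now 1)
Step 9: +0 fires, +1 burnt (F count now 0)
Fire out after step 9
Initially T: 17, now '.': 29
Total burnt (originally-T cells now '.'): 16

Answer: 16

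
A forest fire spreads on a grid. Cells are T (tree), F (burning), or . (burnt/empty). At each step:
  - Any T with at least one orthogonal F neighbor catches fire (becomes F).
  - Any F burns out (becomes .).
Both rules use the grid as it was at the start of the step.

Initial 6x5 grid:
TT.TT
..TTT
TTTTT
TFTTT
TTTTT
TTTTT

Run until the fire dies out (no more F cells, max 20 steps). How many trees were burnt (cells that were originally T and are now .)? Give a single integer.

Answer: 24

Derivation:
Step 1: +4 fires, +1 burnt (F count now 4)
Step 2: +6 fires, +4 burnt (F count now 6)
Step 3: +6 fires, +6 burnt (F count now 6)
Step 4: +4 fires, +6 burnt (F count now 4)
Step 5: +3 fires, +4 burnt (F count now 3)
Step 6: +1 fires, +3 burnt (F count now 1)
Step 7: +0 fires, +1 burnt (F count now 0)
Fire out after step 7
Initially T: 26, now '.': 28
Total burnt (originally-T cells now '.'): 24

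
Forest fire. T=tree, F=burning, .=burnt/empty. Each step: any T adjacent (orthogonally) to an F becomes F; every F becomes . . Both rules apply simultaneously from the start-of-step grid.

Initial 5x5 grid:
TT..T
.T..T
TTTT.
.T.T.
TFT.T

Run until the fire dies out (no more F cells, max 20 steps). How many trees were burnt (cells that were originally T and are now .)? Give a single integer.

Answer: 11

Derivation:
Step 1: +3 fires, +1 burnt (F count now 3)
Step 2: +1 fires, +3 burnt (F count now 1)
Step 3: +3 fires, +1 burnt (F count now 3)
Step 4: +2 fires, +3 burnt (F count now 2)
Step 5: +2 fires, +2 burnt (F count now 2)
Step 6: +0 fires, +2 burnt (F count now 0)
Fire out after step 6
Initially T: 14, now '.': 22
Total burnt (originally-T cells now '.'): 11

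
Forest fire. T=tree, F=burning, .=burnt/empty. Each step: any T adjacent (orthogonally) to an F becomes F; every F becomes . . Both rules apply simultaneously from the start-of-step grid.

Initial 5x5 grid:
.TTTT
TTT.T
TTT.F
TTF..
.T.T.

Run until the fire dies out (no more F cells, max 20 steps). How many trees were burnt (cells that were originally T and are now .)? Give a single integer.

Step 1: +3 fires, +2 burnt (F count now 3)
Step 2: +5 fires, +3 burnt (F count now 5)
Step 3: +4 fires, +5 burnt (F count now 4)
Step 4: +2 fires, +4 burnt (F count now 2)
Step 5: +0 fires, +2 burnt (F count now 0)
Fire out after step 5
Initially T: 15, now '.': 24
Total burnt (originally-T cells now '.'): 14

Answer: 14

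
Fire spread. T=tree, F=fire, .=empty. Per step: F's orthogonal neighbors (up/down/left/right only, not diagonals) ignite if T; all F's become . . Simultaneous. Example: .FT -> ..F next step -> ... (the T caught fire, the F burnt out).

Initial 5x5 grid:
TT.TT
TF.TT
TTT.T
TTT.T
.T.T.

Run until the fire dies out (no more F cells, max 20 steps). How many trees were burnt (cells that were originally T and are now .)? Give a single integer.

Step 1: +3 fires, +1 burnt (F count now 3)
Step 2: +4 fires, +3 burnt (F count now 4)
Step 3: +3 fires, +4 burnt (F count now 3)
Step 4: +0 fires, +3 burnt (F count now 0)
Fire out after step 4
Initially T: 17, now '.': 18
Total burnt (originally-T cells now '.'): 10

Answer: 10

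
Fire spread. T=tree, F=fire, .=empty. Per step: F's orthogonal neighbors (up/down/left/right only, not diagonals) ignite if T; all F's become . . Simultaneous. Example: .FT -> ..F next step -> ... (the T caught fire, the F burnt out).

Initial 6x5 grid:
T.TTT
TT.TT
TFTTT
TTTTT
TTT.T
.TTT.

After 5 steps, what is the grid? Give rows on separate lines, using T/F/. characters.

Step 1: 4 trees catch fire, 1 burn out
  T.TTT
  TF.TT
  F.FTT
  TFTTT
  TTT.T
  .TTT.
Step 2: 5 trees catch fire, 4 burn out
  T.TTT
  F..TT
  ...FT
  F.FTT
  TFT.T
  .TTT.
Step 3: 7 trees catch fire, 5 burn out
  F.TTT
  ...FT
  ....F
  ...FT
  F.F.T
  .FTT.
Step 4: 4 trees catch fire, 7 burn out
  ..TFT
  ....F
  .....
  ....F
  ....T
  ..FT.
Step 5: 4 trees catch fire, 4 burn out
  ..F.F
  .....
  .....
  .....
  ....F
  ...F.

..F.F
.....
.....
.....
....F
...F.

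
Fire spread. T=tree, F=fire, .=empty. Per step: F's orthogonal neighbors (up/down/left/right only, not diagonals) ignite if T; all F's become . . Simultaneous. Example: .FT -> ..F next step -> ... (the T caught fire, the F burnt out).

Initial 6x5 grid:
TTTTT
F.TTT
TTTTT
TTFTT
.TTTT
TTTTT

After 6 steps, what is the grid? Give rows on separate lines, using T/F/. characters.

Step 1: 6 trees catch fire, 2 burn out
  FTTTT
  ..TTT
  FTFTT
  TF.FT
  .TFTT
  TTTTT
Step 2: 9 trees catch fire, 6 burn out
  .FTTT
  ..FTT
  .F.FT
  F...F
  .F.FT
  TTFTT
Step 3: 6 trees catch fire, 9 burn out
  ..FTT
  ...FT
  ....F
  .....
  ....F
  TF.FT
Step 4: 4 trees catch fire, 6 burn out
  ...FT
  ....F
  .....
  .....
  .....
  F...F
Step 5: 1 trees catch fire, 4 burn out
  ....F
  .....
  .....
  .....
  .....
  .....
Step 6: 0 trees catch fire, 1 burn out
  .....
  .....
  .....
  .....
  .....
  .....

.....
.....
.....
.....
.....
.....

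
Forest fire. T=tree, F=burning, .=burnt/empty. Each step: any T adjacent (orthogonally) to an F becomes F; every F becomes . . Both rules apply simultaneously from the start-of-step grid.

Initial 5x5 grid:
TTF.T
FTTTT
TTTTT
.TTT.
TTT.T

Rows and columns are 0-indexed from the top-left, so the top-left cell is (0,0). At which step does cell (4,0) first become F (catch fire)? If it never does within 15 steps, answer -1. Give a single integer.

Step 1: cell (4,0)='T' (+5 fires, +2 burnt)
Step 2: cell (4,0)='T' (+3 fires, +5 burnt)
Step 3: cell (4,0)='T' (+4 fires, +3 burnt)
Step 4: cell (4,0)='T' (+5 fires, +4 burnt)
Step 5: cell (4,0)='F' (+1 fires, +5 burnt)
  -> target ignites at step 5
Step 6: cell (4,0)='.' (+0 fires, +1 burnt)
  fire out at step 6

5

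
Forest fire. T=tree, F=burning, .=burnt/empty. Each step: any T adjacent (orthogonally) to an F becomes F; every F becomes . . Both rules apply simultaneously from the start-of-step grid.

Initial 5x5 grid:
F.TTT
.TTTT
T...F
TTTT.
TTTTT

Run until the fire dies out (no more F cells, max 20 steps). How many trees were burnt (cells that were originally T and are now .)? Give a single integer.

Answer: 7

Derivation:
Step 1: +1 fires, +2 burnt (F count now 1)
Step 2: +2 fires, +1 burnt (F count now 2)
Step 3: +2 fires, +2 burnt (F count now 2)
Step 4: +2 fires, +2 burnt (F count now 2)
Step 5: +0 fires, +2 burnt (F count now 0)
Fire out after step 5
Initially T: 17, now '.': 15
Total burnt (originally-T cells now '.'): 7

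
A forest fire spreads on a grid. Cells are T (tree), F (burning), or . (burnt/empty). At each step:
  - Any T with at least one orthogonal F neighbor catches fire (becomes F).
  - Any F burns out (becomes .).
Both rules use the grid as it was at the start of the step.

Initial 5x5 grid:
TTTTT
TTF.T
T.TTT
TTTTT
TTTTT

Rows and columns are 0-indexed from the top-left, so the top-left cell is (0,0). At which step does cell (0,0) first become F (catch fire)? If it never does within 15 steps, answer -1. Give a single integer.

Step 1: cell (0,0)='T' (+3 fires, +1 burnt)
Step 2: cell (0,0)='T' (+5 fires, +3 burnt)
Step 3: cell (0,0)='F' (+7 fires, +5 burnt)
  -> target ignites at step 3
Step 4: cell (0,0)='.' (+5 fires, +7 burnt)
Step 5: cell (0,0)='.' (+2 fires, +5 burnt)
Step 6: cell (0,0)='.' (+0 fires, +2 burnt)
  fire out at step 6

3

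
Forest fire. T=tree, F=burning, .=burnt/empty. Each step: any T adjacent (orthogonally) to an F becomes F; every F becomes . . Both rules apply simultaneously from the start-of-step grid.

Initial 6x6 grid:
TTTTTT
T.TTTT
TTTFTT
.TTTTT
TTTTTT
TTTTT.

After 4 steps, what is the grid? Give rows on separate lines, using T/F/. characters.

Step 1: 4 trees catch fire, 1 burn out
  TTTTTT
  T.TFTT
  TTF.FT
  .TTFTT
  TTTTTT
  TTTTT.
Step 2: 8 trees catch fire, 4 burn out
  TTTFTT
  T.F.FT
  TF...F
  .TF.FT
  TTTFTT
  TTTTT.
Step 3: 9 trees catch fire, 8 burn out
  TTF.FT
  T....F
  F.....
  .F...F
  TTF.FT
  TTTFT.
Step 4: 7 trees catch fire, 9 burn out
  TF...F
  F.....
  ......
  ......
  TF...F
  TTF.F.

TF...F
F.....
......
......
TF...F
TTF.F.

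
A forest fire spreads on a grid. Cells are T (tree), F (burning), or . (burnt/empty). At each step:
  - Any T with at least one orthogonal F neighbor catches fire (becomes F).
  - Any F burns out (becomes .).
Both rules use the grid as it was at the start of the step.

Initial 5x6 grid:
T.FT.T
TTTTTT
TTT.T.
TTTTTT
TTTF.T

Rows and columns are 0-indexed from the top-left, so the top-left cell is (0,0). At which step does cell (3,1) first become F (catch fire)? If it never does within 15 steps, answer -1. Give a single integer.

Step 1: cell (3,1)='T' (+4 fires, +2 burnt)
Step 2: cell (3,1)='T' (+6 fires, +4 burnt)
Step 3: cell (3,1)='F' (+7 fires, +6 burnt)
  -> target ignites at step 3
Step 4: cell (3,1)='.' (+5 fires, +7 burnt)
Step 5: cell (3,1)='.' (+1 fires, +5 burnt)
Step 6: cell (3,1)='.' (+0 fires, +1 burnt)
  fire out at step 6

3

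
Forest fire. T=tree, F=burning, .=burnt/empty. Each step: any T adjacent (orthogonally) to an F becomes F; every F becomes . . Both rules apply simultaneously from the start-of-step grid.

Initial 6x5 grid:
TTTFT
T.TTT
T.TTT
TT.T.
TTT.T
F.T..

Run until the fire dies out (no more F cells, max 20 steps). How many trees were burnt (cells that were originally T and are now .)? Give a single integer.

Step 1: +4 fires, +2 burnt (F count now 4)
Step 2: +6 fires, +4 burnt (F count now 6)
Step 3: +7 fires, +6 burnt (F count now 7)
Step 4: +2 fires, +7 burnt (F count now 2)
Step 5: +0 fires, +2 burnt (F count now 0)
Fire out after step 5
Initially T: 20, now '.': 29
Total burnt (originally-T cells now '.'): 19

Answer: 19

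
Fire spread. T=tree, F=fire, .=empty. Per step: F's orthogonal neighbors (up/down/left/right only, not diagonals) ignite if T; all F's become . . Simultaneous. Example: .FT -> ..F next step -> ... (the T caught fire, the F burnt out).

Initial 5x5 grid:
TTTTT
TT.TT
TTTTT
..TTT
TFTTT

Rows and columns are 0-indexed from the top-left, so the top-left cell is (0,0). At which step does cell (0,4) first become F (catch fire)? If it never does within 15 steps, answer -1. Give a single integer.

Step 1: cell (0,4)='T' (+2 fires, +1 burnt)
Step 2: cell (0,4)='T' (+2 fires, +2 burnt)
Step 3: cell (0,4)='T' (+3 fires, +2 burnt)
Step 4: cell (0,4)='T' (+3 fires, +3 burnt)
Step 5: cell (0,4)='T' (+4 fires, +3 burnt)
Step 6: cell (0,4)='T' (+4 fires, +4 burnt)
Step 7: cell (0,4)='F' (+3 fires, +4 burnt)
  -> target ignites at step 7
Step 8: cell (0,4)='.' (+0 fires, +3 burnt)
  fire out at step 8

7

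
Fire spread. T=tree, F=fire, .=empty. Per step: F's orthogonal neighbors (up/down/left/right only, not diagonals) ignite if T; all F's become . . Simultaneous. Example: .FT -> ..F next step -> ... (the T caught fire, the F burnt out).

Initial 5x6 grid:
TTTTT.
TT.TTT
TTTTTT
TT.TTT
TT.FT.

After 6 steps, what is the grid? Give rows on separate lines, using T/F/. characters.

Step 1: 2 trees catch fire, 1 burn out
  TTTTT.
  TT.TTT
  TTTTTT
  TT.FTT
  TT..F.
Step 2: 2 trees catch fire, 2 burn out
  TTTTT.
  TT.TTT
  TTTFTT
  TT..FT
  TT....
Step 3: 4 trees catch fire, 2 burn out
  TTTTT.
  TT.FTT
  TTF.FT
  TT...F
  TT....
Step 4: 4 trees catch fire, 4 burn out
  TTTFT.
  TT..FT
  TF...F
  TT....
  TT....
Step 5: 6 trees catch fire, 4 burn out
  TTF.F.
  TF...F
  F.....
  TF....
  TT....
Step 6: 4 trees catch fire, 6 burn out
  TF....
  F.....
  ......
  F.....
  TF....

TF....
F.....
......
F.....
TF....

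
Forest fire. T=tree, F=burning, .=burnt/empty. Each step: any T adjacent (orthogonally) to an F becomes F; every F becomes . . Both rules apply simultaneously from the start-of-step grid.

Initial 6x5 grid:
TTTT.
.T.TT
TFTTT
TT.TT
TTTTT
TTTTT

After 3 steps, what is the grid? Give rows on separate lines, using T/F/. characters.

Step 1: 4 trees catch fire, 1 burn out
  TTTT.
  .F.TT
  F.FTT
  TF.TT
  TTTTT
  TTTTT
Step 2: 4 trees catch fire, 4 burn out
  TFTT.
  ...TT
  ...FT
  F..TT
  TFTTT
  TTTTT
Step 3: 8 trees catch fire, 4 burn out
  F.FT.
  ...FT
  ....F
  ...FT
  F.FTT
  TFTTT

F.FT.
...FT
....F
...FT
F.FTT
TFTTT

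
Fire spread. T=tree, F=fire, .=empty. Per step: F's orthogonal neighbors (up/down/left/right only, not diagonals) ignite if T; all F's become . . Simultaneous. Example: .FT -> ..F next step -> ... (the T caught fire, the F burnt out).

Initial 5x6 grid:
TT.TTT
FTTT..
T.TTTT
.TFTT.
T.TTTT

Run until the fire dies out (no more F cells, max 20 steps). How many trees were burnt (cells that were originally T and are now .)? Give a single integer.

Answer: 20

Derivation:
Step 1: +7 fires, +2 burnt (F count now 7)
Step 2: +5 fires, +7 burnt (F count now 5)
Step 3: +3 fires, +5 burnt (F count now 3)
Step 4: +3 fires, +3 burnt (F count now 3)
Step 5: +1 fires, +3 burnt (F count now 1)
Step 6: +1 fires, +1 burnt (F count now 1)
Step 7: +0 fires, +1 burnt (F count now 0)
Fire out after step 7
Initially T: 21, now '.': 29
Total burnt (originally-T cells now '.'): 20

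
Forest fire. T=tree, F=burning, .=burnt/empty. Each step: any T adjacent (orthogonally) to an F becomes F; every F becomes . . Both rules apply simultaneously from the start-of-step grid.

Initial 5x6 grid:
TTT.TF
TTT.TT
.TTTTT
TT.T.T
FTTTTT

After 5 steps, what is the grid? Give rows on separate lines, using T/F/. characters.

Step 1: 4 trees catch fire, 2 burn out
  TTT.F.
  TTT.TF
  .TTTTT
  FT.T.T
  .FTTTT
Step 2: 4 trees catch fire, 4 burn out
  TTT...
  TTT.F.
  .TTTTF
  .F.T.T
  ..FTTT
Step 3: 4 trees catch fire, 4 burn out
  TTT...
  TTT...
  .FTTF.
  ...T.F
  ...FTT
Step 4: 6 trees catch fire, 4 burn out
  TTT...
  TFT...
  ..FF..
  ...F..
  ....FF
Step 5: 3 trees catch fire, 6 burn out
  TFT...
  F.F...
  ......
  ......
  ......

TFT...
F.F...
......
......
......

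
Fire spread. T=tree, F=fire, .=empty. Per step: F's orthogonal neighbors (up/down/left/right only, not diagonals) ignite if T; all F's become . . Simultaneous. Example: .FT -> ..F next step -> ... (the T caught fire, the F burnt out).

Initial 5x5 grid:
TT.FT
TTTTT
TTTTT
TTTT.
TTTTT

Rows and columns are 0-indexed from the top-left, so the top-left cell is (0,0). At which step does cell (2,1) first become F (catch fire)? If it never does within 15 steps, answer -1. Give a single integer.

Step 1: cell (2,1)='T' (+2 fires, +1 burnt)
Step 2: cell (2,1)='T' (+3 fires, +2 burnt)
Step 3: cell (2,1)='T' (+4 fires, +3 burnt)
Step 4: cell (2,1)='F' (+5 fires, +4 burnt)
  -> target ignites at step 4
Step 5: cell (2,1)='.' (+5 fires, +5 burnt)
Step 6: cell (2,1)='.' (+2 fires, +5 burnt)
Step 7: cell (2,1)='.' (+1 fires, +2 burnt)
Step 8: cell (2,1)='.' (+0 fires, +1 burnt)
  fire out at step 8

4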